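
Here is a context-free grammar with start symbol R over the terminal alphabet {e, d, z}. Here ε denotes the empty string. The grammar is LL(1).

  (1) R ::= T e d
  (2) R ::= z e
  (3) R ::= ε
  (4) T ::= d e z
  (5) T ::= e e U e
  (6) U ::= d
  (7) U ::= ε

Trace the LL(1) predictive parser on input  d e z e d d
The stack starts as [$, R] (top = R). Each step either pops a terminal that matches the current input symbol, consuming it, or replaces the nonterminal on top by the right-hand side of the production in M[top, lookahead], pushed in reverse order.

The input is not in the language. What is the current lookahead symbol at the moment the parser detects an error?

d

step 1: stack=$ R  input=d e z e d d $  — expand R ::= T e d
step 2: stack=$ d e T  input=d e z e d d $  — expand T ::= d e z
step 3: stack=$ d e z e d  input=d e z e d d $  — match d
step 4: stack=$ d e z e  input=e z e d d $  — match e
step 5: stack=$ d e z  input=z e d d $  — match z
step 6: stack=$ d e  input=e d d $  — match e
step 7: stack=$ d  input=d d $  — match d
step 8: stack=$  input=d $  — error: stack empty but input remains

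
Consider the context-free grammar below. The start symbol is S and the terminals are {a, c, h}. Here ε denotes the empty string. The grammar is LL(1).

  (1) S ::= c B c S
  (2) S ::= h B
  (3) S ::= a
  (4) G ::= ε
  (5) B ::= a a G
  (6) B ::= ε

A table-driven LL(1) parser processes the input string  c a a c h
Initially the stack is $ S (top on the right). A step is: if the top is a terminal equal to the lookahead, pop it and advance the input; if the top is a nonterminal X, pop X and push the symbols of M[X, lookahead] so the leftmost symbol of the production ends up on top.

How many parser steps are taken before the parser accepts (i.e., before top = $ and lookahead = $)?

step 1: stack=$ S  input=c a a c h $  — expand S ::= c B c S
step 2: stack=$ S c B c  input=c a a c h $  — match c
step 3: stack=$ S c B  input=a a c h $  — expand B ::= a a G
step 4: stack=$ S c G a a  input=a a c h $  — match a
step 5: stack=$ S c G a  input=a c h $  — match a
step 6: stack=$ S c G  input=c h $  — expand G ::= ε
step 7: stack=$ S c  input=c h $  — match c
step 8: stack=$ S  input=h $  — expand S ::= h B
step 9: stack=$ B h  input=h $  — match h
step 10: stack=$ B  input=$  — expand B ::= ε
Accept reached after 10 steps.

10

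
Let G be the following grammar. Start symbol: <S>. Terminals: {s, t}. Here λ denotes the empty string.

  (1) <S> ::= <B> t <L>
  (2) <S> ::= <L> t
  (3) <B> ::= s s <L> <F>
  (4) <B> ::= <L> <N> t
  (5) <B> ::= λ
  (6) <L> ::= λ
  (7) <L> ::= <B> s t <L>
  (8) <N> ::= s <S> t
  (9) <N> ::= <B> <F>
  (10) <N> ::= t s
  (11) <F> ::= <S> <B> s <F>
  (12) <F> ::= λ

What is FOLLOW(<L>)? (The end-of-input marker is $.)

{$, s, t}

FIRST(<S>): from <S>::=<B> t <L> we get {s, t}; from <S>::=<L> t we get {s, t}. So FIRST(<S>) = {s, t}.
FIRST(<F>): from <F>::=<S> <B> s <F> we get {s, t}; from <F>::=λ we get {λ}. So FIRST(<F>) = {λ, s, t}.
FIRST(<B>): from <B>::=s s <L> <F> we get {s}; from <B>::=<L> <N> t we get {s, t}; from <B>::=λ we get {λ}. So FIRST(<B>) = {λ, s, t}.
FIRST(<L>): from <L>::=λ we get {λ}; from <L>::=<B> s t <L> we get {s, t}. So FIRST(<L>) = {λ, s, t}.
FIRST(<N>): from <N>::=s <S> t we get {s}; from <N>::=<B> <F> we get {λ, s, t}; from <N>::=t s we get {t}. So FIRST(<N>) = {λ, s, t}.
FOLLOW(<S>) includes $ since <S> is the start symbol.
FOLLOW(<S>): in <N>::=s <S> t, <S> is followed by t with FIRST {t}; in <F>::=<S> <B> s <F>, <S> is followed by <B> s <F> with FIRST {s, t}. Thus FOLLOW(<S>) = {$, s, t}.
FOLLOW(<N>): in <B>::=<L> <N> t, <N> is followed by t with FIRST {t}. Thus FOLLOW(<N>) = {t}.
FOLLOW(<B>): in <S>::=<B> t <L>, <B> is followed by t <L> with FIRST {t}; in <L>::=<B> s t <L>, <B> is followed by s t <L> with FIRST {s}; in <N>::=<B> <F>, <B> is followed by <F> with FIRST {λ, s, t}; in <N>::=<B> <F>, the suffix after <B> is nullable, so FOLLOW(<B>) ⊇ FOLLOW(<N>) = {t}; in <F>::=<S> <B> s <F>, <B> is followed by s <F> with FIRST {s}. Thus FOLLOW(<B>) = {s, t}.
FOLLOW(<L>): in <S>::=<B> t <L>, the suffix after <L> is empty, so FOLLOW(<L>) ⊇ FOLLOW(<S>) = {$, s, t}; in <S>::=<L> t, <L> is followed by t with FIRST {t}; in <B>::=s s <L> <F>, <L> is followed by <F> with FIRST {λ, s, t}; in <B>::=s s <L> <F>, the suffix after <L> is nullable, so FOLLOW(<L>) ⊇ FOLLOW(<B>) = {s, t}; in <B>::=<L> <N> t, <L> is followed by <N> t with FIRST {s, t}; in <L>::=<B> s t <L>, the suffix after <L> is empty (adds nothing new). Thus FOLLOW(<L>) = {$, s, t}.
FOLLOW(<F>): in <B>::=s s <L> <F>, the suffix after <F> is empty, so FOLLOW(<F>) ⊇ FOLLOW(<B>) = {s, t}; in <N>::=<B> <F>, the suffix after <F> is empty, so FOLLOW(<F>) ⊇ FOLLOW(<N>) = {t}; in <F>::=<S> <B> s <F>, the suffix after <F> is empty (adds nothing new). Thus FOLLOW(<F>) = {s, t}.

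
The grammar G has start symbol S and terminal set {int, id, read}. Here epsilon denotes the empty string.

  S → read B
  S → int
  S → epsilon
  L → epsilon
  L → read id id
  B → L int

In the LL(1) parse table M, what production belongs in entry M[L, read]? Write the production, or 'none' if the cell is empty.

FIRST(S) = {epsilon, int, read}
FIRST(L) = {epsilon, read}
FIRST(B) = {int, read}  (via L int)
FOLLOW(S) includes $ since S is the start symbol.
FOLLOW(L): in B→L int, L is followed by int with FIRST {int}. Thus FOLLOW(L) = {int}.
For L → epsilon: FIRST(epsilon) = {epsilon}, so it goes in M[L, t] for t ∈ {}; since epsilon ∈ FIRST, also for every t ∈ FOLLOW(L) = {int}.
For L → read id id: FIRST(read id id) = {read}, so it goes in M[L, t] for t ∈ {read}.

L → read id id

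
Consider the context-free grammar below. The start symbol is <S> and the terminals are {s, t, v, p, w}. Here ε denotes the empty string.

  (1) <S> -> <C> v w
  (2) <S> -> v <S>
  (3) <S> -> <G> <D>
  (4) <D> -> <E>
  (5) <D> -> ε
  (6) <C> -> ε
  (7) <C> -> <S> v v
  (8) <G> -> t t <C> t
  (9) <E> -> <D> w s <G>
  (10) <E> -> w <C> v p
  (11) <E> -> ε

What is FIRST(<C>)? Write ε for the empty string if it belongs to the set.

FIRST(<G>): from <G>->t t <C> t we get {t}. So FIRST(<G>) = {t}.
FIRST(<S>): from <S>-><C> v w we get {t, v}; from <S>->v <S> we get {v}; from <S>-><G> <D> we get {t}. So FIRST(<S>) = {t, v}.
FIRST(<C>): from <C>->ε we get {ε}; from <C>-><S> v v we get {t, v}. So FIRST(<C>) = {ε, t, v}.
FIRST(<D>): from <D>-><E> we get {ε, w}; from <D>->ε we get {ε}. So FIRST(<D>) = {ε, w}.
FIRST(<E>): from <E>-><D> w s <G> we get {w}; from <E>->w <C> v p we get {w}; from <E>->ε we get {ε}. So FIRST(<E>) = {ε, w}.

{ε, t, v}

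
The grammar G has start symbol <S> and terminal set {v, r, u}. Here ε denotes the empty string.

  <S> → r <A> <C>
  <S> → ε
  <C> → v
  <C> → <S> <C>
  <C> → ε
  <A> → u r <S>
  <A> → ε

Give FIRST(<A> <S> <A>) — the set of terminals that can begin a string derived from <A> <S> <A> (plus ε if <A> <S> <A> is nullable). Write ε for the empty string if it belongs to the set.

FIRST(<S>): from <S>→r <A> <C> we get {r}; from <S>→ε we get {ε}. So FIRST(<S>) = {ε, r}.
FIRST(<A>): from <A>→u r <S> we get {u}; from <A>→ε we get {ε}. So FIRST(<A>) = {ε, u}.
FIRST(<C>): from <C>→v we get {v}; from <C>→<S> <C> we get {ε, r, v}; from <C>→ε we get {ε}. So FIRST(<C>) = {ε, r, v}.
FIRST(<A> <S> <A>): take FIRST of each symbol in turn, carrying on past any symbol whose FIRST contains ε; result {ε, r, u}.

{ε, r, u}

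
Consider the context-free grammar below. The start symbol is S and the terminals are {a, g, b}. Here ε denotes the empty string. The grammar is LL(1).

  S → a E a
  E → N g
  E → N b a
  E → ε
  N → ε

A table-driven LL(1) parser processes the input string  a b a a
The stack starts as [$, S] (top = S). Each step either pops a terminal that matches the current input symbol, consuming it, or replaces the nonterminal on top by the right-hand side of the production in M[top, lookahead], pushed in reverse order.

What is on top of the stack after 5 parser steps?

step 1: stack=$ S  input=a b a a $  — expand S → a E a
step 2: stack=$ a E a  input=a b a a $  — match a
step 3: stack=$ a E  input=b a a $  — expand E → N b a
step 4: stack=$ a a b N  input=b a a $  — expand N → ε
step 5: stack=$ a a b  input=b a a $  — match b
Stack after step 5: $ a a (top = a).

a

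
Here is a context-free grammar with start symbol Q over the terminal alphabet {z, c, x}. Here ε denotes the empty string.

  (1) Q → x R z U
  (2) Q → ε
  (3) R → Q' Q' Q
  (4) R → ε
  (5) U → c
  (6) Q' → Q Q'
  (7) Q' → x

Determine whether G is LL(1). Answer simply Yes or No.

No

FIRST(Q) = {ε, x}
FIRST(R) = {ε, x}
FIRST(U) = {c}
FIRST(Q') = {x}
FOLLOW(Q) = {$, x, z}
FOLLOW(R) = {z}
FOLLOW(U) = {$, x, z}
FOLLOW(Q') = {x, z}
Cell M[Q, x] receives both Q → x R z U and Q → ε — the grammar is not LL(1).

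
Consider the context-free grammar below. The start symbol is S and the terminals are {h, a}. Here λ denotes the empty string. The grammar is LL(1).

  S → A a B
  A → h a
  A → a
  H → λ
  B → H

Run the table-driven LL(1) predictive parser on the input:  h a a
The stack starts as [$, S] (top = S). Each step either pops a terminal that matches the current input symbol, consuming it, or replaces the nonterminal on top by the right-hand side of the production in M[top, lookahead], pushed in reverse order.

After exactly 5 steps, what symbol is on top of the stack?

     Stack      Input    Action
  1  $ S        h a a $  expand S → A a B
  2  $ B a A    h a a $  expand A → h a
  3  $ B a a h  h a a $  match h
  4  $ B a a    a a $    match a
  5  $ B a      a $      match a
Stack after step 5: $ B (top = B).

B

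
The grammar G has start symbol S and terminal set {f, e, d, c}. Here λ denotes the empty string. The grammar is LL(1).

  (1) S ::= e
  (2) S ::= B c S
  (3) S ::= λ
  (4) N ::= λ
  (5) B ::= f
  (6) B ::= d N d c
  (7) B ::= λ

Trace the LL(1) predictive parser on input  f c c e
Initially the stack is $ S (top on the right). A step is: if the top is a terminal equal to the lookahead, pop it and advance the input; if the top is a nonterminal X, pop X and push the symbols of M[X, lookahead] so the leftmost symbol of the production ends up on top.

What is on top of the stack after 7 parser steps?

step 1: stack=$ S  input=f c c e $  — expand S ::= B c S
step 2: stack=$ S c B  input=f c c e $  — expand B ::= f
step 3: stack=$ S c f  input=f c c e $  — match f
step 4: stack=$ S c  input=c c e $  — match c
step 5: stack=$ S  input=c e $  — expand S ::= B c S
step 6: stack=$ S c B  input=c e $  — expand B ::= λ
step 7: stack=$ S c  input=c e $  — match c
Stack after step 7: $ S (top = S).

S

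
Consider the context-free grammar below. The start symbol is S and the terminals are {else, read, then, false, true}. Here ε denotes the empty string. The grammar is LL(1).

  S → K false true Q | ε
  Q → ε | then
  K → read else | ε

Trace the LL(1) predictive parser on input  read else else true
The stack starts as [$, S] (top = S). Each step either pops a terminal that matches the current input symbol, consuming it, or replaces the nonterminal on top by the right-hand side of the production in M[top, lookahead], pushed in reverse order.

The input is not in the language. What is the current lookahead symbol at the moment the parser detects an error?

else

     Stack                     Input                  Action
  1  $ S                       read else else true $  expand S → K false true Q
  2  $ Q true false K          read else else true $  expand K → read else
  3  $ Q true false else read  read else else true $  match read
  4  $ Q true false else       else else true $       match else
  5  $ Q true false            else true $            error: top is terminal false but lookahead is else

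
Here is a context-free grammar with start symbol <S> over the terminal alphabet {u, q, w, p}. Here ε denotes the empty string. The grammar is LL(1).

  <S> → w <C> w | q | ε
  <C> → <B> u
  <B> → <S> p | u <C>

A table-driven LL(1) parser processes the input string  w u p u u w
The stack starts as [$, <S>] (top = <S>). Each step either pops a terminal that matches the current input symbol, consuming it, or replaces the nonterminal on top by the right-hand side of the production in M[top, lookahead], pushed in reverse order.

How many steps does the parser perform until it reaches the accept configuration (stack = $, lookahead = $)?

step 1: stack=$ <S>  input=w u p u u w $  — expand <S> → w <C> w
step 2: stack=$ w <C> w  input=w u p u u w $  — match w
step 3: stack=$ w <C>  input=u p u u w $  — expand <C> → <B> u
step 4: stack=$ w u <B>  input=u p u u w $  — expand <B> → u <C>
step 5: stack=$ w u <C> u  input=u p u u w $  — match u
step 6: stack=$ w u <C>  input=p u u w $  — expand <C> → <B> u
step 7: stack=$ w u u <B>  input=p u u w $  — expand <B> → <S> p
step 8: stack=$ w u u p <S>  input=p u u w $  — expand <S> → ε
step 9: stack=$ w u u p  input=p u u w $  — match p
step 10: stack=$ w u u  input=u u w $  — match u
step 11: stack=$ w u  input=u w $  — match u
step 12: stack=$ w  input=w $  — match w
Accept reached after 12 steps.

12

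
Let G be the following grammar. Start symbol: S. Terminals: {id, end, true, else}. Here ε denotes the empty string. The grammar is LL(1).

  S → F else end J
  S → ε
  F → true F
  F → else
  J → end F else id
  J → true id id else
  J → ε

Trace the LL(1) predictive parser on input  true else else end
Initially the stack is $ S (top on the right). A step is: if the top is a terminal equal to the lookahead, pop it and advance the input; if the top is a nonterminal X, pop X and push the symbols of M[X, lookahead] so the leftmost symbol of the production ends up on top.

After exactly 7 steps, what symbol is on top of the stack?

J

step 1: stack=$ S  input=true else else end $  — expand S → F else end J
step 2: stack=$ J end else F  input=true else else end $  — expand F → true F
step 3: stack=$ J end else F true  input=true else else end $  — match true
step 4: stack=$ J end else F  input=else else end $  — expand F → else
step 5: stack=$ J end else else  input=else else end $  — match else
step 6: stack=$ J end else  input=else end $  — match else
step 7: stack=$ J end  input=end $  — match end
Stack after step 7: $ J (top = J).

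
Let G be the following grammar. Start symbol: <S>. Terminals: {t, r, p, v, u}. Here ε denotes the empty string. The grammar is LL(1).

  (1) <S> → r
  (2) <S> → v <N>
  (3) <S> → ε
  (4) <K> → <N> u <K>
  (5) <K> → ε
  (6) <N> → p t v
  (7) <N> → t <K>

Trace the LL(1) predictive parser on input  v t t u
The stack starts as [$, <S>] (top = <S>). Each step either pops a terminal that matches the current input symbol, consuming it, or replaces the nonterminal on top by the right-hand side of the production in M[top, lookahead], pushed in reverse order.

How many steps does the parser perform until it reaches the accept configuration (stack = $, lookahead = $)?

10

      Stack          Input      Action
   1  $ <S>          v t t u $  expand <S> → v <N>
   2  $ <N> v        v t t u $  match v
   3  $ <N>          t t u $    expand <N> → t <K>
   4  $ <K> t        t t u $    match t
   5  $ <K>          t u $      expand <K> → <N> u <K>
   6  $ <K> u <N>    t u $      expand <N> → t <K>
   7  $ <K> u <K> t  t u $      match t
   8  $ <K> u <K>    u $        expand <K> → ε
   9  $ <K> u        u $        match u
  10  $ <K>          $          expand <K> → ε
Accept reached after 10 steps.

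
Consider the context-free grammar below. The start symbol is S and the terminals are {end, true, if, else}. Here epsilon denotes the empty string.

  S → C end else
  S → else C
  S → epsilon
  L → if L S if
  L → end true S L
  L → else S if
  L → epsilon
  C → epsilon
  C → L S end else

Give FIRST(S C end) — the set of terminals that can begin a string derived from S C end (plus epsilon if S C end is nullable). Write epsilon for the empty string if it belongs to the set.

FIRST(L) = {epsilon, else, end, if}
FIRST(S) = {epsilon, else, end, if}  (via C end else)
FIRST(C) = {epsilon, else, end, if}  (via L S end else)
FIRST(S C end): take FIRST of each symbol in turn, carrying on past any symbol whose FIRST contains epsilon; result {else, end, if}.

{else, end, if}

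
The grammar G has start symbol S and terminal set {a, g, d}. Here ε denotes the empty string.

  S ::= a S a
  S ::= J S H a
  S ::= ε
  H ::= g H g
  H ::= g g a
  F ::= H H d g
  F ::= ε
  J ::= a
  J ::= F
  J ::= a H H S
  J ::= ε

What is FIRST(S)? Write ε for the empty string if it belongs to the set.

{ε, a, g}

FIRST(H) = {g}
FIRST(F) = {ε, g}  (via H H d g)
FIRST(J) = {ε, a, g}  (via F)
FIRST(S) = {ε, a, g}  (via J S H a)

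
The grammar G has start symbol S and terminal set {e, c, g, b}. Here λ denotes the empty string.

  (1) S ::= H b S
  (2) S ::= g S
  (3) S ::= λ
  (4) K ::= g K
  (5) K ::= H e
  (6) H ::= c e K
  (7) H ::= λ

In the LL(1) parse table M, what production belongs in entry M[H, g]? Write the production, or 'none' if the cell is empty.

none

FIRST(H) = {λ, c}
FIRST(S) = {λ, b, c, g}  (via H b S)
FIRST(K) = {c, e, g}  (via H e)
FOLLOW(S) includes $ since S is the start symbol.
FOLLOW(H): in S::=H b S, H is followed by b S with FIRST {b}; in K::=H e, H is followed by e with FIRST {e}. Thus FOLLOW(H) = {b, e}.
For H ::= c e K: FIRST(c e K) = {c}, so it goes in M[H, t] for t ∈ {c}.
For H ::= λ: FIRST(λ) = {λ}, so it goes in M[H, t] for t ∈ {}; since λ ∈ FIRST, also for every t ∈ FOLLOW(H) = {b, e}.
None of these place a production in M[H, g].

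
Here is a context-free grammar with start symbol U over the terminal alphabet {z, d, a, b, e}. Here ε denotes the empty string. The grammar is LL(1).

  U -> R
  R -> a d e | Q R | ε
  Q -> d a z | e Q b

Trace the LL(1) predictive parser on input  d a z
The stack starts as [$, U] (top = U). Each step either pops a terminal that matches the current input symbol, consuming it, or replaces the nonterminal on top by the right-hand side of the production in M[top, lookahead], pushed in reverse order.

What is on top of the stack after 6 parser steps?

step 1: stack=$ U  input=d a z $  — expand U -> R
step 2: stack=$ R  input=d a z $  — expand R -> Q R
step 3: stack=$ R Q  input=d a z $  — expand Q -> d a z
step 4: stack=$ R z a d  input=d a z $  — match d
step 5: stack=$ R z a  input=a z $  — match a
step 6: stack=$ R z  input=z $  — match z
Stack after step 6: $ R (top = R).

R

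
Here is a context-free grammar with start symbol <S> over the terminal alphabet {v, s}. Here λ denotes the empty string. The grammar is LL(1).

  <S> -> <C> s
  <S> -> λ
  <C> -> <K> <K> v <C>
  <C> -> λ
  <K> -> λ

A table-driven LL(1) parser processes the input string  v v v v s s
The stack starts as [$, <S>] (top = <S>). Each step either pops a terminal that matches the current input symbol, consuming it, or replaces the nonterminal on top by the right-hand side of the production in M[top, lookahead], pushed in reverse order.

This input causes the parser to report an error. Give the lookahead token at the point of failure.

s

      Stack              Input          Action
   1  $ <S>              v v v v s s $  expand <S> -> <C> s
   2  $ s <C>            v v v v s s $  expand <C> -> <K> <K> v <C>
   3  $ s <C> v <K> <K>  v v v v s s $  expand <K> -> λ
   4  $ s <C> v <K>      v v v v s s $  expand <K> -> λ
   5  $ s <C> v          v v v v s s $  match v
   6  $ s <C>            v v v s s $    expand <C> -> <K> <K> v <C>
   7  $ s <C> v <K> <K>  v v v s s $    expand <K> -> λ
   8  $ s <C> v <K>      v v v s s $    expand <K> -> λ
   9  $ s <C> v          v v v s s $    match v
  10  $ s <C>            v v s s $      expand <C> -> <K> <K> v <C>
  11  $ s <C> v <K> <K>  v v s s $      expand <K> -> λ
  12  $ s <C> v <K>      v v s s $      expand <K> -> λ
  13  $ s <C> v          v v s s $      match v
  14  $ s <C>            v s s $        expand <C> -> <K> <K> v <C>
  15  $ s <C> v <K> <K>  v s s $        expand <K> -> λ
  16  $ s <C> v <K>      v s s $        expand <K> -> λ
  17  $ s <C> v          v s s $        match v
  18  $ s <C>            s s $          expand <C> -> λ
  19  $ s                s s $          match s
  20  $                  s $            error: stack empty but input remains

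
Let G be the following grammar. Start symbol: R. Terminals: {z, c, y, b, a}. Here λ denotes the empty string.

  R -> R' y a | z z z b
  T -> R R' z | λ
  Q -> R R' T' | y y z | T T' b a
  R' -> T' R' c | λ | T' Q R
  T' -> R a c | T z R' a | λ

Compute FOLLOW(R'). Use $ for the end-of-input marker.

FIRST(R): from R->R' y a we get {b, c, y, z}; from R->z z z b we get {z}. So FIRST(R) = {b, c, y, z}.
FIRST(T): from T->R R' z we get {b, c, y, z}; from T->λ we get {λ}. So FIRST(T) = {λ, b, c, y, z}.
FIRST(T'): from T'->R a c we get {b, c, y, z}; from T'->T z R' a we get {b, c, y, z}; from T'->λ we get {λ}. So FIRST(T') = {λ, b, c, y, z}.
FIRST(Q): from Q->R R' T' we get {b, c, y, z}; from Q->y y z we get {y}; from Q->T T' b a we get {b, c, y, z}. So FIRST(Q) = {b, c, y, z}.
FIRST(R'): from R'->T' R' c we get {b, c, y, z}; from R'->λ we get {λ}; from R'->T' Q R we get {b, c, y, z}. So FIRST(R') = {λ, b, c, y, z}.
FOLLOW(R) includes $ since R is the start symbol.
FOLLOW(T): in Q->T T' b a, T is followed by T' b a with FIRST {b, c, y, z}; in T'->T z R' a, T is followed by z R' a with FIRST {z}. Thus FOLLOW(T) = {b, c, y, z}.
FOLLOW(Q): in R'->T' Q R, Q is followed by R with FIRST {b, c, y, z}. Thus FOLLOW(Q) = {b, c, y, z}.
FOLLOW(R'): in R->R' y a, R' is followed by y a with FIRST {y}; in T->R R' z, R' is followed by z with FIRST {z}; in Q->R R' T', R' is followed by T' with FIRST {λ, b, c, y, z}; in Q->R R' T', the suffix after R' is nullable, so FOLLOW(R') ⊇ FOLLOW(Q) = {b, c, y, z}; in R'->T' R' c, R' is followed by c with FIRST {c}; in T'->T z R' a, R' is followed by a with FIRST {a}. Thus FOLLOW(R') = {a, b, c, y, z}.
FOLLOW(R): in T->R R' z, R is followed by R' z with FIRST {b, c, y, z}; in Q->R R' T', R is followed by R' T' with FIRST {λ, b, c, y, z}; in Q->R R' T', the suffix after R is nullable, so FOLLOW(R) ⊇ FOLLOW(Q) = {b, c, y, z}; in R'->T' Q R, the suffix after R is empty, so FOLLOW(R) ⊇ FOLLOW(R') = {a, b, c, y, z}; in T'->R a c, R is followed by a c with FIRST {a}. Thus FOLLOW(R) = {$, a, b, c, y, z}.
FOLLOW(T'): in Q->R R' T', the suffix after T' is empty, so FOLLOW(T') ⊇ FOLLOW(Q) = {b, c, y, z}; in Q->T T' b a, T' is followed by b a with FIRST {b}; in R'->T' R' c, T' is followed by R' c with FIRST {b, c, y, z}; in R'->T' Q R, T' is followed by Q R with FIRST {b, c, y, z}. Thus FOLLOW(T') = {b, c, y, z}.

{a, b, c, y, z}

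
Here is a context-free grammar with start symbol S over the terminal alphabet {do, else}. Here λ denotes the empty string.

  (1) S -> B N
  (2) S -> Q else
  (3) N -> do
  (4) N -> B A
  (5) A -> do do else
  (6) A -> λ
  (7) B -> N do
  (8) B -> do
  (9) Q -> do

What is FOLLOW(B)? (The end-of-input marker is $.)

FIRST(A): from A->do do else we get {do}; from A->λ we get {λ}. So FIRST(A) = {λ, do}.
FIRST(Q): from Q->do we get {do}. So FIRST(Q) = {do}.
FIRST(S): from S->B N we get {do}; from S->Q else we get {do}. So FIRST(S) = {do}.
FIRST(N): from N->do we get {do}; from N->B A we get {do}. So FIRST(N) = {do}.
FIRST(B): from B->N do we get {do}; from B->do we get {do}. So FIRST(B) = {do}.
FOLLOW(S) includes $ since S is the start symbol.
FOLLOW(S): S appears on no right-hand side. Thus FOLLOW(S) = {$}.
FOLLOW(N): in S->B N, the suffix after N is empty, so FOLLOW(N) ⊇ FOLLOW(S) = {$}; in B->N do, N is followed by do with FIRST {do}. Thus FOLLOW(N) = {$, do}.
FOLLOW(A): in N->B A, the suffix after A is empty, so FOLLOW(A) ⊇ FOLLOW(N) = {$, do}. Thus FOLLOW(A) = {$, do}.
FOLLOW(B): in S->B N, B is followed by N with FIRST {do}; in N->B A, B is followed by A with FIRST {λ, do}; in N->B A, the suffix after B is nullable, so FOLLOW(B) ⊇ FOLLOW(N) = {$, do}. Thus FOLLOW(B) = {$, do}.
FOLLOW(Q): in S->Q else, Q is followed by else with FIRST {else}. Thus FOLLOW(Q) = {else}.

{$, do}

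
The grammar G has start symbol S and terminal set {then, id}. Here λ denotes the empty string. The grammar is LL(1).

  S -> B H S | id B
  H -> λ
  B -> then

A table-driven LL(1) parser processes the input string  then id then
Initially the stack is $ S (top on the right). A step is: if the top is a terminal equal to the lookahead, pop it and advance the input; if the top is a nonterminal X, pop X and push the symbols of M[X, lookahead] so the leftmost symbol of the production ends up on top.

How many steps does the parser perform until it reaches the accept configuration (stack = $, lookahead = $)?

8

step 1: stack=$ S  input=then id then $  — expand S -> B H S
step 2: stack=$ S H B  input=then id then $  — expand B -> then
step 3: stack=$ S H then  input=then id then $  — match then
step 4: stack=$ S H  input=id then $  — expand H -> λ
step 5: stack=$ S  input=id then $  — expand S -> id B
step 6: stack=$ B id  input=id then $  — match id
step 7: stack=$ B  input=then $  — expand B -> then
step 8: stack=$ then  input=then $  — match then
Accept reached after 8 steps.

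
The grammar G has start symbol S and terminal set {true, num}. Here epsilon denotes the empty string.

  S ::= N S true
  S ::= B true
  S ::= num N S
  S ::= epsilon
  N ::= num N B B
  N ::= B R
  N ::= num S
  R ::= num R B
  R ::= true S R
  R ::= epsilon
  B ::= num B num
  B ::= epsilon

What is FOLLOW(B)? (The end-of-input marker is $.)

FIRST(R) = {epsilon, num, true}
FIRST(B) = {epsilon, num}
FIRST(N) = {epsilon, num, true}  (via B R)
FIRST(S) = {epsilon, num, true}  (via N S true, B true)
FOLLOW(S) includes $ since S is the start symbol.
FOLLOW(S): in S::=N S true, S is followed by true with FIRST {true}; in S::=num N S, the suffix after S is empty (adds nothing new); in N::=num S, the suffix after S is empty, so FOLLOW(S) ⊇ FOLLOW(N) = {$, num, true}; in R::=true S R, S is followed by R with FIRST {epsilon, num, true}; in R::=true S R, the suffix after S is nullable, so FOLLOW(S) ⊇ FOLLOW(R) = {$, num, true}. Thus FOLLOW(S) = {$, num, true}.
FOLLOW(N): in S::=N S true, N is followed by S true with FIRST {num, true}; in S::=num N S, N is followed by S with FIRST {epsilon, num, true}; in S::=num N S, the suffix after N is nullable, so FOLLOW(N) ⊇ FOLLOW(S) = {$, num, true}; in N::=num N B B, N is followed by B B with FIRST {epsilon, num}; in N::=num N B B, the suffix after N is nullable (adds nothing new). Thus FOLLOW(N) = {$, num, true}.
FOLLOW(R): in N::=B R, the suffix after R is empty, so FOLLOW(R) ⊇ FOLLOW(N) = {$, num, true}; in R::=num R B, R is followed by B with FIRST {epsilon, num}; in R::=num R B, the suffix after R is nullable (adds nothing new); in R::=true S R, the suffix after R is empty (adds nothing new). Thus FOLLOW(R) = {$, num, true}.
FOLLOW(B): in S::=B true, B is followed by true with FIRST {true}; in N::=num N B B (occurrence 1), B is followed by B with FIRST {epsilon, num}; in N::=num N B B (occurrence 1), the suffix after B is nullable, so FOLLOW(B) ⊇ FOLLOW(N) = {$, num, true}; in N::=num N B B (occurrence 2), the suffix after B is empty, so FOLLOW(B) ⊇ FOLLOW(N) = {$, num, true}; in N::=B R, B is followed by R with FIRST {epsilon, num, true}; in N::=B R, the suffix after B is nullable, so FOLLOW(B) ⊇ FOLLOW(N) = {$, num, true}; in R::=num R B, the suffix after B is empty, so FOLLOW(B) ⊇ FOLLOW(R) = {$, num, true}; in B::=num B num, B is followed by num with FIRST {num}. Thus FOLLOW(B) = {$, num, true}.

{$, num, true}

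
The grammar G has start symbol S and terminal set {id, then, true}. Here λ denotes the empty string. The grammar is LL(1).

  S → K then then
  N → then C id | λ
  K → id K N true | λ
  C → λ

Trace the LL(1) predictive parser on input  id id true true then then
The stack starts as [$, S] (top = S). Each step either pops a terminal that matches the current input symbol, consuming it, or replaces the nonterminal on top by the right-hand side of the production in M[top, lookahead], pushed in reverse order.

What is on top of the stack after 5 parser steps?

     Stack                           Input                        Action
  1  $ S                             id id true true then then $  expand S → K then then
  2  $ then then K                   id id true true then then $  expand K → id K N true
  3  $ then then true N K id         id id true true then then $  match id
  4  $ then then true N K            id true true then then $     expand K → id K N true
  5  $ then then true N true N K id  id true true then then $     match id
Stack after step 5: $ then then true N true N K (top = K).

K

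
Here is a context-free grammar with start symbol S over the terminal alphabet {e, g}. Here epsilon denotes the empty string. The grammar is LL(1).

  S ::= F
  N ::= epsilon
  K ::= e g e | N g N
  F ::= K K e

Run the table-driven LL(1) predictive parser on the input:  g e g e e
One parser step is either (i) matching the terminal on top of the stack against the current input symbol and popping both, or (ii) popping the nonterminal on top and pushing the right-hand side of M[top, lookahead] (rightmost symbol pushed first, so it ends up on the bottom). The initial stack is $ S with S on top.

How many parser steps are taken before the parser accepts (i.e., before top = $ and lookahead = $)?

11

      Stack        Input        Action
   1  $ S          g e g e e $  expand S ::= F
   2  $ F          g e g e e $  expand F ::= K K e
   3  $ e K K      g e g e e $  expand K ::= N g N
   4  $ e K N g N  g e g e e $  expand N ::= epsilon
   5  $ e K N g    g e g e e $  match g
   6  $ e K N      e g e e $    expand N ::= epsilon
   7  $ e K        e g e e $    expand K ::= e g e
   8  $ e e g e    e g e e $    match e
   9  $ e e g      g e e $      match g
  10  $ e e        e e $        match e
  11  $ e          e $          match e
Accept reached after 11 steps.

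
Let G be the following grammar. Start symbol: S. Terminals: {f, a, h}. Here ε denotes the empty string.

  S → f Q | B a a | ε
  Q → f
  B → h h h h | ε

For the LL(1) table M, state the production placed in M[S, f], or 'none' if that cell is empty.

FIRST(Q): from Q→f we get {f}. So FIRST(Q) = {f}.
FIRST(B): from B→h h h h we get {h}; from B→ε we get {ε}. So FIRST(B) = {ε, h}.
FIRST(S): from S→f Q we get {f}; from S→B a a we get {a, h}; from S→ε we get {ε}. So FIRST(S) = {ε, a, f, h}.
FOLLOW(S) includes $ since S is the start symbol.
FOLLOW(S): S appears on no right-hand side. Thus FOLLOW(S) = {$}.
For S → f Q: FIRST(f Q) = {f}, so it goes in M[S, t] for t ∈ {f}.
For S → B a a: FIRST(B a a) = {a, h}, so it goes in M[S, t] for t ∈ {a, h}.
For S → ε: FIRST(ε) = {ε}, so it goes in M[S, t] for t ∈ {}; since ε ∈ FIRST, also for every t ∈ FOLLOW(S) = {$}.

S → f Q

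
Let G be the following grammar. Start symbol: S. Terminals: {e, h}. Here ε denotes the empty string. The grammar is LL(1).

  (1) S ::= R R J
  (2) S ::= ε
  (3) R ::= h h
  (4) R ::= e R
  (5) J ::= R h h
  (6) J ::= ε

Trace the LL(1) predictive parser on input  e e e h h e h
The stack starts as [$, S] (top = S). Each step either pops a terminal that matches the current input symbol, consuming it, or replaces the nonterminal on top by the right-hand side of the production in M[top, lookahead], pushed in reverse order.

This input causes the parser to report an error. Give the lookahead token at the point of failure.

$

step 1: stack=$ S  input=e e e h h e h $  — expand S ::= R R J
step 2: stack=$ J R R  input=e e e h h e h $  — expand R ::= e R
step 3: stack=$ J R R e  input=e e e h h e h $  — match e
step 4: stack=$ J R R  input=e e h h e h $  — expand R ::= e R
step 5: stack=$ J R R e  input=e e h h e h $  — match e
step 6: stack=$ J R R  input=e h h e h $  — expand R ::= e R
step 7: stack=$ J R R e  input=e h h e h $  — match e
step 8: stack=$ J R R  input=h h e h $  — expand R ::= h h
step 9: stack=$ J R h h  input=h h e h $  — match h
step 10: stack=$ J R h  input=h e h $  — match h
step 11: stack=$ J R  input=e h $  — expand R ::= e R
step 12: stack=$ J R e  input=e h $  — match e
step 13: stack=$ J R  input=h $  — expand R ::= h h
step 14: stack=$ J h h  input=h $  — match h
step 15: stack=$ J h  input=$  — error: top is terminal h but lookahead is $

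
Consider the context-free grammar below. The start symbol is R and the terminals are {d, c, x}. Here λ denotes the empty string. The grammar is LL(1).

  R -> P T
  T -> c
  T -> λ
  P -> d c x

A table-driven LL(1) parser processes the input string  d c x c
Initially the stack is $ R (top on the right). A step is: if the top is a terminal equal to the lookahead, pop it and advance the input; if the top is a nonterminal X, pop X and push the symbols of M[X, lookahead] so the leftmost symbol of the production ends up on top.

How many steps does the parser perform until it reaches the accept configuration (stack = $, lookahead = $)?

step 1: stack=$ R  input=d c x c $  — expand R -> P T
step 2: stack=$ T P  input=d c x c $  — expand P -> d c x
step 3: stack=$ T x c d  input=d c x c $  — match d
step 4: stack=$ T x c  input=c x c $  — match c
step 5: stack=$ T x  input=x c $  — match x
step 6: stack=$ T  input=c $  — expand T -> c
step 7: stack=$ c  input=c $  — match c
Accept reached after 7 steps.

7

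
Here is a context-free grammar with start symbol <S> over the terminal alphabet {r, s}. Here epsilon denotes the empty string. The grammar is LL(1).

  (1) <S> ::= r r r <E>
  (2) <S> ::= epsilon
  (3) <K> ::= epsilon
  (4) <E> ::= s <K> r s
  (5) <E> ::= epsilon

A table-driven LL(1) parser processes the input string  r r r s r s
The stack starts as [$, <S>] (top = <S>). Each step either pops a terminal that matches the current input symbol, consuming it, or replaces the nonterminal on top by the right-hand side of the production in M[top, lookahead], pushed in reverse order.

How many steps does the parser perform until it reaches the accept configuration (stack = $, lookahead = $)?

9

     Stack        Input          Action
  1  $ <S>        r r r s r s $  expand <S> ::= r r r <E>
  2  $ <E> r r r  r r r s r s $  match r
  3  $ <E> r r    r r s r s $    match r
  4  $ <E> r      r s r s $      match r
  5  $ <E>        s r s $        expand <E> ::= s <K> r s
  6  $ s r <K> s  s r s $        match s
  7  $ s r <K>    r s $          expand <K> ::= epsilon
  8  $ s r        r s $          match r
  9  $ s          s $            match s
Accept reached after 9 steps.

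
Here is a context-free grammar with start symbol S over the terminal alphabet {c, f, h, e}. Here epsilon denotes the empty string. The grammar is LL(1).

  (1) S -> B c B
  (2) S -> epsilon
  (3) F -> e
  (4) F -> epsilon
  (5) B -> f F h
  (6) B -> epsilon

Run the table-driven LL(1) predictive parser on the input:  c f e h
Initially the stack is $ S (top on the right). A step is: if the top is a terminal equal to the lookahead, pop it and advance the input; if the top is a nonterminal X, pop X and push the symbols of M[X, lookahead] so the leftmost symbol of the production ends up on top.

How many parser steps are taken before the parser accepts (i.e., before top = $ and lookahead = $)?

step 1: stack=$ S  input=c f e h $  — expand S -> B c B
step 2: stack=$ B c B  input=c f e h $  — expand B -> epsilon
step 3: stack=$ B c  input=c f e h $  — match c
step 4: stack=$ B  input=f e h $  — expand B -> f F h
step 5: stack=$ h F f  input=f e h $  — match f
step 6: stack=$ h F  input=e h $  — expand F -> e
step 7: stack=$ h e  input=e h $  — match e
step 8: stack=$ h  input=h $  — match h
Accept reached after 8 steps.

8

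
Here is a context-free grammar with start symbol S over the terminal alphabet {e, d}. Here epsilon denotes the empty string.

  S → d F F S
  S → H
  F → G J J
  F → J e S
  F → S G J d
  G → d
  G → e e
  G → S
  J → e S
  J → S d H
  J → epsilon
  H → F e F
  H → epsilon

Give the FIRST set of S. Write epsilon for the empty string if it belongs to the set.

{epsilon, d, e}

FIRST(S) = {epsilon, d, e}  (via H)
FIRST(G) = {epsilon, d, e}  (via S)
FIRST(J) = {epsilon, d, e}  (via S d H)
FIRST(F) = {epsilon, d, e}  (via G J J, J e S, S G J d)
FIRST(H) = {epsilon, d, e}  (via F e F)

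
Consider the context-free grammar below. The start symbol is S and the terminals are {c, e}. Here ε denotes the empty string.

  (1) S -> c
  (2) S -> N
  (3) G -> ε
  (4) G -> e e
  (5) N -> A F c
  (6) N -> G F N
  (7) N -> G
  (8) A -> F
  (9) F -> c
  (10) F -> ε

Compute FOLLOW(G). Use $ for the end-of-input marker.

FIRST(G) = {ε, e}
FIRST(F) = {ε, c}
FIRST(A) = {ε, c}  (via F)
FIRST(N) = {ε, c, e}  (via A F c, G F N, G)
FIRST(S) = {ε, c, e}  (via N)
FOLLOW(S) includes $ since S is the start symbol.
FOLLOW(S): S appears on no right-hand side. Thus FOLLOW(S) = {$}.
FOLLOW(N): in S->N, the suffix after N is empty, so FOLLOW(N) ⊇ FOLLOW(S) = {$}; in N->G F N, the suffix after N is empty (adds nothing new). Thus FOLLOW(N) = {$}.
FOLLOW(G): in N->G F N, G is followed by F N with FIRST {ε, c, e}; in N->G F N, the suffix after G is nullable, so FOLLOW(G) ⊇ FOLLOW(N) = {$}; in N->G, the suffix after G is empty, so FOLLOW(G) ⊇ FOLLOW(N) = {$}. Thus FOLLOW(G) = {$, c, e}.
FOLLOW(A): in N->A F c, A is followed by F c with FIRST {c}. Thus FOLLOW(A) = {c}.
FOLLOW(F): in N->A F c, F is followed by c with FIRST {c}; in N->G F N, F is followed by N with FIRST {ε, c, e}; in N->G F N, the suffix after F is nullable, so FOLLOW(F) ⊇ FOLLOW(N) = {$}; in A->F, the suffix after F is empty, so FOLLOW(F) ⊇ FOLLOW(A) = {c}. Thus FOLLOW(F) = {$, c, e}.

{$, c, e}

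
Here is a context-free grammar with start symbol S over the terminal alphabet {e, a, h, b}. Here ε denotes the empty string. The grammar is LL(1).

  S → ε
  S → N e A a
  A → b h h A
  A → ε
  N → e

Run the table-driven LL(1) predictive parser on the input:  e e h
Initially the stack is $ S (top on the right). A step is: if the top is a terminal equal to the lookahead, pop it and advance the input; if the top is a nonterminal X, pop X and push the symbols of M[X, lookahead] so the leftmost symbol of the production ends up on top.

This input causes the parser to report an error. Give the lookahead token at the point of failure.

h

     Stack      Input    Action
  1  $ S        e e h $  expand S → N e A a
  2  $ a A e N  e e h $  expand N → e
  3  $ a A e e  e e h $  match e
  4  $ a A e    e h $    match e
  5  $ a A      h $      error: M[A, h] is empty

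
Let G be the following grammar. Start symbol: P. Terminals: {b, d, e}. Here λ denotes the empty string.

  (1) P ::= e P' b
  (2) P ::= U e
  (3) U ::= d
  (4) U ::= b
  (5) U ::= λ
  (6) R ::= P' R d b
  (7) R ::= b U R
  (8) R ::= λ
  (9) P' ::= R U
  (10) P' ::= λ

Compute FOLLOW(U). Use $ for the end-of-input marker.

FIRST(U): from U::=d we get {d}; from U::=b we get {b}; from U::=λ we get {λ}. So FIRST(U) = {λ, b, d}.
FIRST(P): from P::=e P' b we get {e}; from P::=U e we get {b, d, e}. So FIRST(P) = {b, d, e}.
FIRST(R): from R::=P' R d b we get {b, d}; from R::=b U R we get {b}; from R::=λ we get {λ}. So FIRST(R) = {λ, b, d}.
FIRST(P'): from P'::=R U we get {λ, b, d}; from P'::=λ we get {λ}. So FIRST(P') = {λ, b, d}.
FOLLOW(P) includes $ since P is the start symbol.
FOLLOW(P): P appears on no right-hand side. Thus FOLLOW(P) = {$}.
FOLLOW(P'): in P::=e P' b, P' is followed by b with FIRST {b}; in R::=P' R d b, P' is followed by R d b with FIRST {b, d}. Thus FOLLOW(P') = {b, d}.
FOLLOW(R): in R::=P' R d b, R is followed by d b with FIRST {d}; in R::=b U R, the suffix after R is empty (adds nothing new); in P'::=R U, R is followed by U with FIRST {λ, b, d}; in P'::=R U, the suffix after R is nullable, so FOLLOW(R) ⊇ FOLLOW(P') = {b, d}. Thus FOLLOW(R) = {b, d}.
FOLLOW(U): in P::=U e, U is followed by e with FIRST {e}; in R::=b U R, U is followed by R with FIRST {λ, b, d}; in R::=b U R, the suffix after U is nullable, so FOLLOW(U) ⊇ FOLLOW(R) = {b, d}; in P'::=R U, the suffix after U is empty, so FOLLOW(U) ⊇ FOLLOW(P') = {b, d}. Thus FOLLOW(U) = {b, d, e}.

{b, d, e}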